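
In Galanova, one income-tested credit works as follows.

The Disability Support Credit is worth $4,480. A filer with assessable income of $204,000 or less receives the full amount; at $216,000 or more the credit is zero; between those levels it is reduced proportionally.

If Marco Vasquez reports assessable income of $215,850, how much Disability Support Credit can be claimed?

$56

Disability Support Credit: $215,850 is $11,850 into a $12,000 phase-out range, leaving 150/12,000 of the credit: $4,480 × 150/12,000 = $56.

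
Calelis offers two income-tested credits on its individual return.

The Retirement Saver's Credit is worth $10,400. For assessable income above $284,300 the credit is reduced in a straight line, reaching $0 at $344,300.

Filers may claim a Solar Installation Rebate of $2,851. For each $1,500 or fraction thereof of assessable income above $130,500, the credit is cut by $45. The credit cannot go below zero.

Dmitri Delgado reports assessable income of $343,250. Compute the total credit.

$182

Retirement Saver's Credit: $343,250 is $58,950 into a $60,000 phase-out range, leaving 1,050/60,000 of the credit: $10,400 × 1,050/60,000 = $182.
Solar Installation Rebate: income exceeds $130,500 by $212,750 → 142 increments × $45 = $6,390 ≥ base, so the credit is $0.
Total: $182 + $0 = $182.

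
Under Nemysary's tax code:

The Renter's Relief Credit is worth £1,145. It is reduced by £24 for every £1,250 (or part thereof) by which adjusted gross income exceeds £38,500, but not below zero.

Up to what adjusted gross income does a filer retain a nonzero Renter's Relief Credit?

£97,250

After 47 increments the reduction is 47 × £24 = £1,128, leaving £17; one more increment wipes it out. Increment 47 ends at excess 47 × £1,250 = £58,750, so the highest qualifying income is £38,500 + £58,750 = £97,250.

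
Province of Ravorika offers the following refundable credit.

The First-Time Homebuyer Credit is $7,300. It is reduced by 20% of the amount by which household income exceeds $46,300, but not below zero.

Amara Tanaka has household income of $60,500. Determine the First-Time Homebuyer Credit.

First-Time Homebuyer Credit: 20% of the $14,200 excess over $46,300 is $2,840; credit = $7,300 − $2,840 = $4,460.

$4,460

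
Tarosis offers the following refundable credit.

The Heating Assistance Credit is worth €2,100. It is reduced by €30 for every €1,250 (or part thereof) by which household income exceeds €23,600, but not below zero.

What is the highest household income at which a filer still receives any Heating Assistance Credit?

€109,850

After 69 increments the reduction is 69 × €30 = €2,070, leaving €30; one more increment wipes it out. Increment 69 ends at excess 69 × €1,250 = €86,250, so the highest qualifying income is €23,600 + €86,250 = €109,850.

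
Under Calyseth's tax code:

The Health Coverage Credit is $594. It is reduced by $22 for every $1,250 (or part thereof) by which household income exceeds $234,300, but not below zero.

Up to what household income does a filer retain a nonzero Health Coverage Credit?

After 26 increments the reduction is 26 × $22 = $572, leaving $22; one more increment wipes it out. Increment 26 ends at excess 26 × $1,250 = $32,500, so the highest qualifying income is $234,300 + $32,500 = $266,800.

$266,800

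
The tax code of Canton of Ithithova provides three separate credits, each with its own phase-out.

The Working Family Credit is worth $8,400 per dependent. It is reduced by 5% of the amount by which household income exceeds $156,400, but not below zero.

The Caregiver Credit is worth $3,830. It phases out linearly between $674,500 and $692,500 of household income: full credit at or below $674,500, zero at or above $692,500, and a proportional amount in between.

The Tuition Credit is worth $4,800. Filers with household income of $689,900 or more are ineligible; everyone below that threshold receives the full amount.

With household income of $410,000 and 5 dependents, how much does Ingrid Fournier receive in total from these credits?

Working Family Credit: base = 5 × $8,400 = $42,000. 5% of the $253,600 excess over $156,400 is $12,680; credit = $42,000 − $12,680 = $29,320.
Caregiver Credit: $410,000 is at or below the $674,500 threshold, so the full $3,830 applies.
Tuition Credit: $410,000 is below the $689,900 cutoff, so the full $4,800 applies.
Total: $29,320 + $3,830 + $4,800 = $37,950.

$37,950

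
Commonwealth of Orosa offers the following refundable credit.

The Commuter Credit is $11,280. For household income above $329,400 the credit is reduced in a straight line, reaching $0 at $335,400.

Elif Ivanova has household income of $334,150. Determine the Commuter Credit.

$2,350

Commuter Credit: $334,150 is $4,750 into a $6,000 phase-out range, leaving 1,250/6,000 of the credit: $11,280 × 1,250/6,000 = $2,350.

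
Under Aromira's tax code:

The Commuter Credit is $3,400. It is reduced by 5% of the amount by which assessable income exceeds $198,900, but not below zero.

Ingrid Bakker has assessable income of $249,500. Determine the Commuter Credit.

$870

Commuter Credit: 5% of the $50,600 excess over $198,900 is $2,530; credit = $3,400 − $2,530 = $870.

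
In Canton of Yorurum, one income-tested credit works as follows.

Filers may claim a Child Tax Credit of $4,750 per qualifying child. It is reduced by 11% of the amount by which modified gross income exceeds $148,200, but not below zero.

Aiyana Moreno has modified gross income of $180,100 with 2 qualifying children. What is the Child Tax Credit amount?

$5,991

Child Tax Credit: base = 2 × $4,750 = $9,500. 11% of the $31,900 excess over $148,200 is $3,509; credit = $9,500 − $3,509 = $5,991.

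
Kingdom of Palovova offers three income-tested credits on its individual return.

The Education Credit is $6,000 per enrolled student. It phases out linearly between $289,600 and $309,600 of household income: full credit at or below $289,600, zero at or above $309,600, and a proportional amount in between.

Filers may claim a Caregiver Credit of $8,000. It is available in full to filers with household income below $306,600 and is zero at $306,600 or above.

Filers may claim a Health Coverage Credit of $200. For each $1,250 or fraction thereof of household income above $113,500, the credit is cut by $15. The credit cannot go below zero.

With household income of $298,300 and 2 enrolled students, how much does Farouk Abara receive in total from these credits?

$14,780

Education Credit: base = 2 × $6,000 = $12,000. $298,300 is $8,700 into a $20,000 phase-out range, leaving 11,300/20,000 of the credit: $12,000 × 11,300/20,000 = $6,780.
Caregiver Credit: $298,300 is below the $306,600 cutoff, so the full $8,000 applies.
Health Coverage Credit: income exceeds $113,500 by $184,800 → 148 increments × $15 = $2,220 ≥ base, so the credit is $0.
Total: $6,780 + $8,000 + $0 = $14,780.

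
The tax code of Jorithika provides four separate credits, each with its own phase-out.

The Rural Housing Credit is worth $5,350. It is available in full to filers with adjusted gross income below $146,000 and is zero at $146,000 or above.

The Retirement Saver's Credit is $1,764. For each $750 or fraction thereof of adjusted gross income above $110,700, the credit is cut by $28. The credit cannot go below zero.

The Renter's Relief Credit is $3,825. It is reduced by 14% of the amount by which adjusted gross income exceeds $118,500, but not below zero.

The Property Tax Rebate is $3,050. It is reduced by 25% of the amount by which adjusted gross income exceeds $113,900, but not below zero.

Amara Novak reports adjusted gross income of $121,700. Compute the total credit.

$11,171

Rural Housing Credit: $121,700 is below the $146,000 cutoff, so the full $5,350 applies.
Retirement Saver's Credit: income exceeds $110,700 by $11,000, which is 15 full-or-partial $750 increments; reduction = 15 × $28 = $420, leaving $1,344.
Renter's Relief Credit: 14% of the $3,200 excess over $118,500 is $448; credit = $3,825 − $448 = $3,377.
Property Tax Rebate: 25% of the $7,800 excess over $113,900 is $1,950; credit = $3,050 − $1,950 = $1,100.
Total: $5,350 + $1,344 + $3,377 + $1,100 = $11,171.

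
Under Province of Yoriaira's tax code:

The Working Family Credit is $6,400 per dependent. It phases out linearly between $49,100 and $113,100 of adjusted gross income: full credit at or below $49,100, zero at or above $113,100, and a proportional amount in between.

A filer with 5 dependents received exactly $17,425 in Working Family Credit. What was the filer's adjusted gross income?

Full credit = 5 × $6,400 = $32,000.
$17,425 is 17,425/32,000 of the full $32,000, so 14,575/32,000 of the $64,000 range has been used: income = $49,100 + $64,000 × 14,575/32,000 = $78,250.

$78,250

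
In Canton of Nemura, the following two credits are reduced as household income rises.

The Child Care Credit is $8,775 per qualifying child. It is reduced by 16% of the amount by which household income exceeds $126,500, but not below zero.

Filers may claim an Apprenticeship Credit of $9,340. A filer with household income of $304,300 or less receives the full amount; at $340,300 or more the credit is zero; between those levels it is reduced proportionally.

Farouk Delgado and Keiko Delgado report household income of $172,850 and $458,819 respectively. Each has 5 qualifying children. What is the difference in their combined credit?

Farouk ($172,850): Child Care Credit: base = 5 × $8,775 = $43,875. 16% of the $46,350 excess over $126,500 is $7,416; credit = $43,875 − $7,416 = $36,459. Apprenticeship Credit: $172,850 is at or below the $304,300 threshold, so the full $9,340 applies. total $36,459 + $9,340 = $45,799
Keiko ($458,819): Child Care Credit: base = 5 × $8,775 = $43,875. 16% of the $332,319 excess over $126,500 is $53,171.04 ≥ base, so the credit is $0. Apprenticeship Credit: $458,819 is at or above $340,300, so the credit is $0. total $0 + $0 = $0
Difference: |$45,799 − $0| = $45,799.

$45,799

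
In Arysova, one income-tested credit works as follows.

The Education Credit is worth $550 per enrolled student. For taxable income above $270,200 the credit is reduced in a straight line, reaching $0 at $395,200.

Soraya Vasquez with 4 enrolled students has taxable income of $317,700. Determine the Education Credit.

$1,364

Education Credit: base = 4 × $550 = $2,200. $317,700 is $47,500 into a $125,000 phase-out range, leaving 77,500/125,000 of the credit: $2,200 × 77,500/125,000 = $1,364.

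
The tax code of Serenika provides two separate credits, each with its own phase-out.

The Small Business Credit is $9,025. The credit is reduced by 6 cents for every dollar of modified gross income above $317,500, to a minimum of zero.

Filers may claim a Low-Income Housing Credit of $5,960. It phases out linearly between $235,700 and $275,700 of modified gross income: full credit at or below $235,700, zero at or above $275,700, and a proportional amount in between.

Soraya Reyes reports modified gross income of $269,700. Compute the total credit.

Small Business Credit: $269,700 is at or below the $317,500 threshold, so the full $9,025 applies.
Low-Income Housing Credit: $269,700 is $34,000 into a $40,000 phase-out range, leaving 6,000/40,000 of the credit: $5,960 × 6,000/40,000 = $894.
Total: $9,025 + $894 = $9,919.

$9,919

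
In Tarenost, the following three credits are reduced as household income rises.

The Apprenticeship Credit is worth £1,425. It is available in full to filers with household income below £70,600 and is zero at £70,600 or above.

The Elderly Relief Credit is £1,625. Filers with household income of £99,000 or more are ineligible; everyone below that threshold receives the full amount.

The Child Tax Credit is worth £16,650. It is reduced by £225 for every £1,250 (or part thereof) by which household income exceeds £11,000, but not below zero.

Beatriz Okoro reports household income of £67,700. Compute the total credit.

Apprenticeship Credit: £67,700 is below the £70,600 cutoff, so the full £1,425 applies.
Elderly Relief Credit: £67,700 is below the £99,000 cutoff, so the full £1,625 applies.
Child Tax Credit: income exceeds £11,000 by £56,700, which is 46 full-or-partial £1,250 increments; reduction = 46 × £225 = £10,350, leaving £6,300.
Total: £1,425 + £1,625 + £6,300 = £9,350.

£9,350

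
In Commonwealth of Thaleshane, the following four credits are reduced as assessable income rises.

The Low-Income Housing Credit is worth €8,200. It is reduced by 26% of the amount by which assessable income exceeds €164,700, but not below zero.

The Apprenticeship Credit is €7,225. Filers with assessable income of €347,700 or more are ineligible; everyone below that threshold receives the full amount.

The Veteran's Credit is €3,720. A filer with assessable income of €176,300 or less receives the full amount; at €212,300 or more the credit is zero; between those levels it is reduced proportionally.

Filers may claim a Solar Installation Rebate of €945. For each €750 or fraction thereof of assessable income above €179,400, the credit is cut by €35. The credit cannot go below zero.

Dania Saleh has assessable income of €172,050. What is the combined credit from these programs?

€18,179

Low-Income Housing Credit: 26% of the €7,350 excess over €164,700 is €1,911; credit = €8,200 − €1,911 = €6,289.
Apprenticeship Credit: €172,050 is below the €347,700 cutoff, so the full €7,225 applies.
Veteran's Credit: €172,050 is at or below the €176,300 threshold, so the full €3,720 applies.
Solar Installation Rebate: €172,050 is at or below the €179,400 threshold, so the full €945 applies.
Total: €6,289 + €7,225 + €3,720 + €945 = €18,179.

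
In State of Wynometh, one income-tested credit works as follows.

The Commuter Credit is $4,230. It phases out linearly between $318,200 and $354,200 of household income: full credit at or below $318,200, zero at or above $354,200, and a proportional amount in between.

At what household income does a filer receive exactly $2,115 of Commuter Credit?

$2,115 is 2,115/4,230 of the full $4,230, so 2,115/4,230 of the $36,000 range has been used: income = $318,200 + $36,000 × 2,115/4,230 = $336,200.

$336,200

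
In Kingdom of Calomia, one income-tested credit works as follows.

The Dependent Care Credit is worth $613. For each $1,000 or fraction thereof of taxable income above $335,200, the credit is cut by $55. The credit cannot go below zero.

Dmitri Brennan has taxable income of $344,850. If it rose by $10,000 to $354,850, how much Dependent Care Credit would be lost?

At $344,850 — income exceeds $335,200 by $9,650, which is 10 full-or-partial $1,000 increments; reduction = 10 × $55 = $550, leaving $63.
At $354,850 — income exceeds $335,200 by $19,650 → 20 increments × $55 = $1,100 ≥ base, so the credit is $0.
Lost: $63 − $0 = $63.

$63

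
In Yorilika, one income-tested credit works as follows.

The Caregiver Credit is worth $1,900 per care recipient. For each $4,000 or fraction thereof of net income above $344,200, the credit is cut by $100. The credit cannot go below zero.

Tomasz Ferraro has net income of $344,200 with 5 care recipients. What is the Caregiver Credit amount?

$9,500

Caregiver Credit: base = 5 × $1,900 = $9,500. $344,200 is at or below the $344,200 threshold, so the full $9,500 applies.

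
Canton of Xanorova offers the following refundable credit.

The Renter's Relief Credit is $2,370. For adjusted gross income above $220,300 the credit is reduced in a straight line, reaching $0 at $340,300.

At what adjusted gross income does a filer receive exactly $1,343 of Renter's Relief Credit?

$272,300

$1,343 is 1,343/2,370 of the full $2,370, so 1,027/2,370 of the $120,000 range has been used: income = $220,300 + $120,000 × 1,027/2,370 = $272,300.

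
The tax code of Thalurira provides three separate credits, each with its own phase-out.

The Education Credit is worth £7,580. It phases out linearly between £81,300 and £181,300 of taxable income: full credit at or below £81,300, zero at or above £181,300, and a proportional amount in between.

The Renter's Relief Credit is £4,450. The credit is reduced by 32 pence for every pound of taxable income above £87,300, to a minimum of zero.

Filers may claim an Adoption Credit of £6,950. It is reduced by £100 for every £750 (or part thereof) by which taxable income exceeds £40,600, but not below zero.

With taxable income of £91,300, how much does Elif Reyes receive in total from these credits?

£10,142

Education Credit: £91,300 is £10,000 into a £100,000 phase-out range, leaving 90,000/100,000 of the credit: £7,580 × 90,000/100,000 = £6,822.
Renter's Relief Credit: 32% of the £4,000 excess over £87,300 is £1,280; credit = £4,450 − £1,280 = £3,170.
Adoption Credit: income exceeds £40,600 by £50,700, which is 68 full-or-partial £750 increments; reduction = 68 × £100 = £6,800, leaving £150.
Total: £6,822 + £3,170 + £150 = £10,142.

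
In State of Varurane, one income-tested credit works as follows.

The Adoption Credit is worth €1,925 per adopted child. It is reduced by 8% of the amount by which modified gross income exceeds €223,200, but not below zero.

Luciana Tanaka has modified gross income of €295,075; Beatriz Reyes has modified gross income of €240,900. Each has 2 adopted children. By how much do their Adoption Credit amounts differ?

Luciana (€295,075): Adoption Credit: base = 2 × €1,925 = €3,850. 8% of the €71,875 excess over €223,200 is €5,750 ≥ base, so the credit is €0.
Beatriz (€240,900): Adoption Credit: base = 2 × €1,925 = €3,850. 8% of the €17,700 excess over €223,200 is €1,416; credit = €3,850 − €1,416 = €2,434.
Difference: |€0 − €2,434| = €2,434.

€2,434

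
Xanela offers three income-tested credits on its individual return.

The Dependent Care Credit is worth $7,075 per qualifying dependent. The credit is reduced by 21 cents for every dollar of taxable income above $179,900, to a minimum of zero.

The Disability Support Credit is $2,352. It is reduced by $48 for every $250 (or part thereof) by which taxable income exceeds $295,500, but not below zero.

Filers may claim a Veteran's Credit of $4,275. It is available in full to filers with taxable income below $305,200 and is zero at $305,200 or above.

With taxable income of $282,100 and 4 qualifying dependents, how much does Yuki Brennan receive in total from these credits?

$13,465

Dependent Care Credit: base = 4 × $7,075 = $28,300. 21% of the $102,200 excess over $179,900 is $21,462; credit = $28,300 − $21,462 = $6,838.
Disability Support Credit: $282,100 is at or below the $295,500 threshold, so the full $2,352 applies.
Veteran's Credit: $282,100 is below the $305,200 cutoff, so the full $4,275 applies.
Total: $6,838 + $2,352 + $4,275 = $13,465.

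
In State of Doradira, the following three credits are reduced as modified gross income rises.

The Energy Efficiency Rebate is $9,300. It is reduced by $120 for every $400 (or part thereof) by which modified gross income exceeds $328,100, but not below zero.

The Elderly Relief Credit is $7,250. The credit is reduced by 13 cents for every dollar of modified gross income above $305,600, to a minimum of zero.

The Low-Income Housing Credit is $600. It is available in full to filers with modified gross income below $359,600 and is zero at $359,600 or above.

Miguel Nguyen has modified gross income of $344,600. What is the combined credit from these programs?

Energy Efficiency Rebate: income exceeds $328,100 by $16,500, which is 42 full-or-partial $400 increments; reduction = 42 × $120 = $5,040, leaving $4,260.
Elderly Relief Credit: 13% of the $39,000 excess over $305,600 is $5,070; credit = $7,250 − $5,070 = $2,180.
Low-Income Housing Credit: $344,600 is below the $359,600 cutoff, so the full $600 applies.
Total: $4,260 + $2,180 + $600 = $7,040.

$7,040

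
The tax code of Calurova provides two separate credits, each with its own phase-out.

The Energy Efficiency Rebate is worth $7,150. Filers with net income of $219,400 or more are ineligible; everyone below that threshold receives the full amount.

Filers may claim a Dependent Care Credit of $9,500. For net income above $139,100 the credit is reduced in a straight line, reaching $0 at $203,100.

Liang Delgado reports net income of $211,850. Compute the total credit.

$7,150

Energy Efficiency Rebate: $211,850 is below the $219,400 cutoff, so the full $7,150 applies.
Dependent Care Credit: $211,850 is at or above $203,100, so the credit is $0.
Total: $7,150 + $0 = $7,150.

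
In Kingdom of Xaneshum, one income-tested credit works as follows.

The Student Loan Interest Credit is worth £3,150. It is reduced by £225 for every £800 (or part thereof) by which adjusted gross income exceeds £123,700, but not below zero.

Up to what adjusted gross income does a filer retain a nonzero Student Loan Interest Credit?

After 13 increments the reduction is 13 × £225 = £2,925, leaving £225; one more increment wipes it out. Increment 13 ends at excess 13 × £800 = £10,400, so the highest qualifying income is £123,700 + £10,400 = £134,100.

£134,100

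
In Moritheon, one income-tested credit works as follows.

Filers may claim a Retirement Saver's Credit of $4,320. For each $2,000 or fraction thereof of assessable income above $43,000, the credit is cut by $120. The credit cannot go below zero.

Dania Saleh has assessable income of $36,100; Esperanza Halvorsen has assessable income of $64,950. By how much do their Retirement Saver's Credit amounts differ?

$1,320

Dania ($36,100): Retirement Saver's Credit: $36,100 is at or below the $43,000 threshold, so the full $4,320 applies.
Esperanza ($64,950): Retirement Saver's Credit: income exceeds $43,000 by $21,950, which is 11 full-or-partial $2,000 increments; reduction = 11 × $120 = $1,320, leaving $3,000.
Difference: |$4,320 − $3,000| = $1,320.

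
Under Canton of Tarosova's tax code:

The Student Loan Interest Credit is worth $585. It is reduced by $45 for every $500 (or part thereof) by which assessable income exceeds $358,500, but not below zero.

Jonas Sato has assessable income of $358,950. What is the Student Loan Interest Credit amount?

Student Loan Interest Credit: income exceeds $358,500 by $450, which is 1 full-or-partial $500 increment; reduction = 1 × $45 = $45, leaving $540.

$540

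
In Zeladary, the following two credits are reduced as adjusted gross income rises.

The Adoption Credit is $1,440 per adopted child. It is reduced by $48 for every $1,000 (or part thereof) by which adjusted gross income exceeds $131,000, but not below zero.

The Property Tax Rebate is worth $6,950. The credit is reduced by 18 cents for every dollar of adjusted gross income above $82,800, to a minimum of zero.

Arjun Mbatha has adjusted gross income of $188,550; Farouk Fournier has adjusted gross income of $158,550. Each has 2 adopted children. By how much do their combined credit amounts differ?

Arjun ($188,550): Adoption Credit: base = 2 × $1,440 = $2,880. income exceeds $131,000 by $57,550, which is 58 full-or-partial $1,000 increments; reduction = 58 × $48 = $2,784, leaving $96. Property Tax Rebate: 18% of the $105,750 excess over $82,800 is $19,035 ≥ base, so the credit is $0. total $96 + $0 = $96
Farouk ($158,550): Adoption Credit: base = 2 × $1,440 = $2,880. income exceeds $131,000 by $27,550, which is 28 full-or-partial $1,000 increments; reduction = 28 × $48 = $1,344, leaving $1,536. Property Tax Rebate: 18% of the $75,750 excess over $82,800 is $13,635 ≥ base, so the credit is $0. total $1,536 + $0 = $1,536
Difference: |$96 − $1,536| = $1,440.

$1,440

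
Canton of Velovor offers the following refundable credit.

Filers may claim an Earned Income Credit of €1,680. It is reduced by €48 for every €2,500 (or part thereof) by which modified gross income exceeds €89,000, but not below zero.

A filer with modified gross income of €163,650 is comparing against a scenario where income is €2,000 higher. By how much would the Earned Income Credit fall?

At €163,650 — income exceeds €89,000 by €74,650, which is 30 full-or-partial €2,500 increments; reduction = 30 × €48 = €1,440, leaving €240.
At €165,650 — income exceeds €89,000 by €76,650, which is 31 full-or-partial €2,500 increments; reduction = 31 × €48 = €1,488, leaving €192.
Lost: €240 − €192 = €48.

€48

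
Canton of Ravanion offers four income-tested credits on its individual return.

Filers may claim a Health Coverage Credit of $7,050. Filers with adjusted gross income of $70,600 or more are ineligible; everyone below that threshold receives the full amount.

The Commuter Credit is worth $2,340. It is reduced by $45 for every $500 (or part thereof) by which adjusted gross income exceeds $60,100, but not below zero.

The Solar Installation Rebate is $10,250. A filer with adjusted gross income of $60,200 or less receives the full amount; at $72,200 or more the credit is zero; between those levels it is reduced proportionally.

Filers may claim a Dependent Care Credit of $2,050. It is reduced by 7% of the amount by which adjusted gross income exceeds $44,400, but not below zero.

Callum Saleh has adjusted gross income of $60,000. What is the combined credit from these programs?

Health Coverage Credit: $60,000 is below the $70,600 cutoff, so the full $7,050 applies.
Commuter Credit: $60,000 is at or below the $60,100 threshold, so the full $2,340 applies.
Solar Installation Rebate: $60,000 is at or below the $60,200 threshold, so the full $10,250 applies.
Dependent Care Credit: 7% of the $15,600 excess over $44,400 is $1,092; credit = $2,050 − $1,092 = $958.
Total: $7,050 + $2,340 + $10,250 + $958 = $20,598.

$20,598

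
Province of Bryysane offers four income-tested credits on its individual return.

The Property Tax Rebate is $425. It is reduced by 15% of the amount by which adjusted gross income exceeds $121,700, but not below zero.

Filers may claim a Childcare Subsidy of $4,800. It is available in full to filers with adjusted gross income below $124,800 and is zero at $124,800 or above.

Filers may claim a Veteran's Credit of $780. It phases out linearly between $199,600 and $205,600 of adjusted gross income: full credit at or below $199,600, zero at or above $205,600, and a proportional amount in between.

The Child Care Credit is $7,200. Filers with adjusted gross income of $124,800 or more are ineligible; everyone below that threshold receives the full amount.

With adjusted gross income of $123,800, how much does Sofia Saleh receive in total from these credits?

Property Tax Rebate: 15% of the $2,100 excess over $121,700 is $315; credit = $425 − $315 = $110.
Childcare Subsidy: $123,800 is below the $124,800 cutoff, so the full $4,800 applies.
Veteran's Credit: $123,800 is at or below the $199,600 threshold, so the full $780 applies.
Child Care Credit: $123,800 is below the $124,800 cutoff, so the full $7,200 applies.
Total: $110 + $4,800 + $780 + $7,200 = $12,890.

$12,890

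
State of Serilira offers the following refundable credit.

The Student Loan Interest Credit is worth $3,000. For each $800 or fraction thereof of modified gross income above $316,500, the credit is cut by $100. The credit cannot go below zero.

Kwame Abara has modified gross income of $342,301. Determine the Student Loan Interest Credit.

Student Loan Interest Credit: income exceeds $316,500 by $25,801 → 33 increments × $100 = $3,300 ≥ base, so the credit is $0.

$0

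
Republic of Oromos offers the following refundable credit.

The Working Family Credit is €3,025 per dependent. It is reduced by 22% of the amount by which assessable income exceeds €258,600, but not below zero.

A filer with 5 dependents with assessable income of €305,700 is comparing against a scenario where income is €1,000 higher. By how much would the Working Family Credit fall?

€220

At €305,700 — base = 5 × €3,025 = €15,125. 22% of the €47,100 excess over €258,600 is €10,362; credit = €15,125 − €10,362 = €4,763.
At €306,700 — base = 5 × €3,025 = €15,125. 22% of the €48,100 excess over €258,600 is €10,582; credit = €15,125 − €10,582 = €4,543.
Lost: €4,763 − €4,543 = €220.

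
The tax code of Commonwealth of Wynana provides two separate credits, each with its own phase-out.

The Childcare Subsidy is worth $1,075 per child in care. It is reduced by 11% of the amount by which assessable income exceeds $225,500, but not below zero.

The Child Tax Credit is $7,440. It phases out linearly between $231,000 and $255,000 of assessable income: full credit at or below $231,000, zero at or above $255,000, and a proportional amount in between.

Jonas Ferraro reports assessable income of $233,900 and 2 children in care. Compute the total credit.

Childcare Subsidy: base = 2 × $1,075 = $2,150. 11% of the $8,400 excess over $225,500 is $924; credit = $2,150 − $924 = $1,226.
Child Tax Credit: $233,900 is $2,900 into a $24,000 phase-out range, leaving 21,100/24,000 of the credit: $7,440 × 21,100/24,000 = $6,541.
Total: $1,226 + $6,541 = $7,767.

$7,767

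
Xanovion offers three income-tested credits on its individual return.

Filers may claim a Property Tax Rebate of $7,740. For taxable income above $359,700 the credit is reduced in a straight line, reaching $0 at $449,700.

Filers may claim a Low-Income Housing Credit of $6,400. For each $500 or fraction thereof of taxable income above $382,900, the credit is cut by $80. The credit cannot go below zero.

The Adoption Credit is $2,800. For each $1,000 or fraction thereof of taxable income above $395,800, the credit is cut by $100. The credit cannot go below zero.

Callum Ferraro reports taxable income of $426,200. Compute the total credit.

$2,021

Property Tax Rebate: $426,200 is $66,500 into a $90,000 phase-out range, leaving 23,500/90,000 of the credit: $7,740 × 23,500/90,000 = $2,021.
Low-Income Housing Credit: income exceeds $382,900 by $43,300 → 87 increments × $80 = $6,960 ≥ base, so the credit is $0.
Adoption Credit: income exceeds $395,800 by $30,400 → 31 increments × $100 = $3,100 ≥ base, so the credit is $0.
Total: $2,021 + $0 + $0 = $2,021.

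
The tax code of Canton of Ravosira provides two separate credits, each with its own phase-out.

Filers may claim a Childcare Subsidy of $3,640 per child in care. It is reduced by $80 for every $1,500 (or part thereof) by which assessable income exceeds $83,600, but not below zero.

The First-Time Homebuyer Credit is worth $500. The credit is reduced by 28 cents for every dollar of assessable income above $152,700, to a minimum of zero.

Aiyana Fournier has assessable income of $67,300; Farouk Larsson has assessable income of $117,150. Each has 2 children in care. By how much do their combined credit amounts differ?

Aiyana ($67,300): Childcare Subsidy: base = 2 × $3,640 = $7,280. $67,300 is at or below the $83,600 threshold, so the full $7,280 applies. First-Time Homebuyer Credit: $67,300 is at or below the $152,700 threshold, so the full $500 applies. total $7,280 + $500 = $7,780
Farouk ($117,150): Childcare Subsidy: base = 2 × $3,640 = $7,280. income exceeds $83,600 by $33,550, which is 23 full-or-partial $1,500 increments; reduction = 23 × $80 = $1,840, leaving $5,440. First-Time Homebuyer Credit: $117,150 is at or below the $152,700 threshold, so the full $500 applies. total $5,440 + $500 = $5,940
Difference: |$7,780 − $5,940| = $1,840.

$1,840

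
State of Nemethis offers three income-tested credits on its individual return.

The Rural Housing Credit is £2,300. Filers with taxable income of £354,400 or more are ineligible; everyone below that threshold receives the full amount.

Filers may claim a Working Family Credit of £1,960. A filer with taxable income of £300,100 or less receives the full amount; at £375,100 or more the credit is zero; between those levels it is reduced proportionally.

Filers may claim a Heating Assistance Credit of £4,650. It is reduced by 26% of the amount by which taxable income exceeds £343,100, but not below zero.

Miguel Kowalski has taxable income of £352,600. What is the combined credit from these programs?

Rural Housing Credit: £352,600 is below the £354,400 cutoff, so the full £2,300 applies.
Working Family Credit: £352,600 is £52,500 into a £75,000 phase-out range, leaving 22,500/75,000 of the credit: £1,960 × 22,500/75,000 = £588.
Heating Assistance Credit: 26% of the £9,500 excess over £343,100 is £2,470; credit = £4,650 − £2,470 = £2,180.
Total: £2,300 + £588 + £2,180 = £5,068.

£5,068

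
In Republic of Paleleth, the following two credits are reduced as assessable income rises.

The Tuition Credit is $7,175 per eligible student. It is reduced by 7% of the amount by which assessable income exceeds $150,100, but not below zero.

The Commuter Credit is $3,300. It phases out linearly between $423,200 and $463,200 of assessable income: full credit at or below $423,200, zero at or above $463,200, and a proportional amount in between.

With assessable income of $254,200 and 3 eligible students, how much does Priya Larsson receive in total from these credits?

$17,538

Tuition Credit: base = 3 × $7,175 = $21,525. 7% of the $104,100 excess over $150,100 is $7,287; credit = $21,525 − $7,287 = $14,238.
Commuter Credit: $254,200 is at or below the $423,200 threshold, so the full $3,300 applies.
Total: $14,238 + $3,300 = $17,538.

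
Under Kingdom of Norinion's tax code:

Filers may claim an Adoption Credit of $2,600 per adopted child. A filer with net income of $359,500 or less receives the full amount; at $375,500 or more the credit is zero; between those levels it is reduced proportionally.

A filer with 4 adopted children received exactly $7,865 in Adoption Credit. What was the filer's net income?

$363,400

Full credit = 4 × $2,600 = $10,400.
$7,865 is 7,865/10,400 of the full $10,400, so 2,535/10,400 of the $16,000 range has been used: income = $359,500 + $16,000 × 2,535/10,400 = $363,400.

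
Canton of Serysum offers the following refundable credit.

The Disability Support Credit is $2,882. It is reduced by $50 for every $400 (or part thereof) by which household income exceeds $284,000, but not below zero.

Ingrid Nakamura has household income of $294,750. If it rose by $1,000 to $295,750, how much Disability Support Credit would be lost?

$150

At $294,750 — income exceeds $284,000 by $10,750, which is 27 full-or-partial $400 increments; reduction = 27 × $50 = $1,350, leaving $1,532.
At $295,750 — income exceeds $284,000 by $11,750, which is 30 full-or-partial $400 increments; reduction = 30 × $50 = $1,500, leaving $1,382.
Lost: $1,532 − $1,382 = $150.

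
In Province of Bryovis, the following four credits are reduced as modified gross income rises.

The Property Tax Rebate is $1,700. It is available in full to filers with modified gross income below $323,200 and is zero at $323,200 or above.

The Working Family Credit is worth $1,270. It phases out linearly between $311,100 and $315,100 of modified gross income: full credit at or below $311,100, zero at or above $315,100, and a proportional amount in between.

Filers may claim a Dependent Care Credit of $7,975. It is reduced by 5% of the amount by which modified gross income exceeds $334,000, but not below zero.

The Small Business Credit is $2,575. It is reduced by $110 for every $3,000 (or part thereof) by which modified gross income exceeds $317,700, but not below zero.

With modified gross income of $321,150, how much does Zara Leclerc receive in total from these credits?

Property Tax Rebate: $321,150 is below the $323,200 cutoff, so the full $1,700 applies.
Working Family Credit: $321,150 is at or above $315,100, so the credit is $0.
Dependent Care Credit: $321,150 is at or below the $334,000 threshold, so the full $7,975 applies.
Small Business Credit: income exceeds $317,700 by $3,450, which is 2 full-or-partial $3,000 increments; reduction = 2 × $110 = $220, leaving $2,355.
Total: $1,700 + $0 + $7,975 + $2,355 = $12,030.

$12,030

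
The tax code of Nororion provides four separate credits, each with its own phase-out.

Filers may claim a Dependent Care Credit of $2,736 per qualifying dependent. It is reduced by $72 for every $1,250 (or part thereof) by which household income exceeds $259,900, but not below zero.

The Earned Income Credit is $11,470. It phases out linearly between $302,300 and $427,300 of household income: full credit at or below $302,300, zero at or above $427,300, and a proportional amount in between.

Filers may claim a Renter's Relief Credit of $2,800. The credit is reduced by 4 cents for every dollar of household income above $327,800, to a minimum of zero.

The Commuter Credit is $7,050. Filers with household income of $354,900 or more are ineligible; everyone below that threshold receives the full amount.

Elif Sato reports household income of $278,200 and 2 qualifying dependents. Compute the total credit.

Dependent Care Credit: base = 2 × $2,736 = $5,472. income exceeds $259,900 by $18,300, which is 15 full-or-partial $1,250 increments; reduction = 15 × $72 = $1,080, leaving $4,392.
Earned Income Credit: $278,200 is at or below the $302,300 threshold, so the full $11,470 applies.
Renter's Relief Credit: $278,200 is at or below the $327,800 threshold, so the full $2,800 applies.
Commuter Credit: $278,200 is below the $354,900 cutoff, so the full $7,050 applies.
Total: $4,392 + $11,470 + $2,800 + $7,050 = $25,712.

$25,712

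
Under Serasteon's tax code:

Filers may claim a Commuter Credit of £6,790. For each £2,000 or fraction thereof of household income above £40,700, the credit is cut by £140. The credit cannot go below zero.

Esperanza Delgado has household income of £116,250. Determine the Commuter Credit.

£1,470

Commuter Credit: income exceeds £40,700 by £75,550, which is 38 full-or-partial £2,000 increments; reduction = 38 × £140 = £5,320, leaving £1,470.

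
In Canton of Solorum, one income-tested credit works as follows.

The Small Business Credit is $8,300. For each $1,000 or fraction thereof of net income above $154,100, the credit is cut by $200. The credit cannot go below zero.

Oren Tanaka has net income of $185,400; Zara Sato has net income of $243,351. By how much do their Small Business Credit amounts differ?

$1,900

Oren ($185,400): Small Business Credit: income exceeds $154,100 by $31,300, which is 32 full-or-partial $1,000 increments; reduction = 32 × $200 = $6,400, leaving $1,900.
Zara ($243,351): Small Business Credit: income exceeds $154,100 by $89,251 → 90 increments × $200 = $18,000 ≥ base, so the credit is $0.
Difference: |$1,900 − $0| = $1,900.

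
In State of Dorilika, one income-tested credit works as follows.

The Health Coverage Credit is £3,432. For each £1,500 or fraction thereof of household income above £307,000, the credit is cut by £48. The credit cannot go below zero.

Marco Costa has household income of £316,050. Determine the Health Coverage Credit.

Health Coverage Credit: income exceeds £307,000 by £9,050, which is 7 full-or-partial £1,500 increments; reduction = 7 × £48 = £336, leaving £3,096.

£3,096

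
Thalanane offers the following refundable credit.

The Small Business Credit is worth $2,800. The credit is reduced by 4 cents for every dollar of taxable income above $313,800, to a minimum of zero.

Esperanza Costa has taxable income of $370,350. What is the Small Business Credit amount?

$538

Small Business Credit: 4% of the $56,550 excess over $313,800 is $2,262; credit = $2,800 − $2,262 = $538.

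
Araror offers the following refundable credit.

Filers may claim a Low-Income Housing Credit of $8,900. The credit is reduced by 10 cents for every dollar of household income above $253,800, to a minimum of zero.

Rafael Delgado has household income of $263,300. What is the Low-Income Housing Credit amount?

$7,950

Low-Income Housing Credit: 10% of the $9,500 excess over $253,800 is $950; credit = $8,900 − $950 = $7,950.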